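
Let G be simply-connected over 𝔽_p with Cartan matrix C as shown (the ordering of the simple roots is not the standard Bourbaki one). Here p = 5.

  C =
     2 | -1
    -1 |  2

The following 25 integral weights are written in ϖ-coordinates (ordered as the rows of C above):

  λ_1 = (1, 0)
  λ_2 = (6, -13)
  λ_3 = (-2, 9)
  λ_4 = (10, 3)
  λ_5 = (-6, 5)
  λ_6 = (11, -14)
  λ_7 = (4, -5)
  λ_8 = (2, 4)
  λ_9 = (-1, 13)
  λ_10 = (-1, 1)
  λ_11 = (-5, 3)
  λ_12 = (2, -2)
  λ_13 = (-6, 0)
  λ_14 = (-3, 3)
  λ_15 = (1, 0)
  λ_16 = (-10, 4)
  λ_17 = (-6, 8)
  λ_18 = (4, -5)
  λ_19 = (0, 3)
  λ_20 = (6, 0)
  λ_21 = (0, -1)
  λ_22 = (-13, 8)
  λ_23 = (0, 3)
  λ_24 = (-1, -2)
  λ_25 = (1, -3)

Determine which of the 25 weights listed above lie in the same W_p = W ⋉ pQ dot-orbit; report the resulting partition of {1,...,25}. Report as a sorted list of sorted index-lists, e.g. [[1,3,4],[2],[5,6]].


A_2 Cartan matrix, 2 simple roots permuted; ρ=(1,1).

Each λ_j+ρ reduced to Ā_5; 2-tuples below use C's row order:

    λ_1 → (2, 1)
    λ_2 → (0, 2)
    λ_3 → (4, 0)
    λ_4 → (4, 0)
    λ_5 → (4, 0)
    λ_6 → (2, 1)
    λ_7 → (1, 4)
    λ_8 → (0, 2)
    λ_9 → (1, 0)
    λ_10 → (0, 2)
    λ_11 → (4, 0)
    λ_12 → (2, 1)
    λ_13 → (1, 4)
    λ_14 → (2, 2)
    λ_15 → (2, 1)
    λ_16 → (1, 0)
    λ_17 → (1, 0)
    λ_18 → (1, 4)
    λ_19 → (1, 4)
    λ_20 → (2, 2)
    λ_21 → (1, 0)
    λ_22 → (2, 2)
    λ_23 → (1, 4)
    λ_24 → (1, 0)
    λ_25 → (0, 2)

Partition of {1..25} into 6 W_5-dot-orbits:

[[1, 6, 12, 15], [2, 8, 10, 25], [3, 4, 5, 11], [7, 13, 18, 19, 23], [9, 16, 17, 21, 24], [14, 20, 22]]


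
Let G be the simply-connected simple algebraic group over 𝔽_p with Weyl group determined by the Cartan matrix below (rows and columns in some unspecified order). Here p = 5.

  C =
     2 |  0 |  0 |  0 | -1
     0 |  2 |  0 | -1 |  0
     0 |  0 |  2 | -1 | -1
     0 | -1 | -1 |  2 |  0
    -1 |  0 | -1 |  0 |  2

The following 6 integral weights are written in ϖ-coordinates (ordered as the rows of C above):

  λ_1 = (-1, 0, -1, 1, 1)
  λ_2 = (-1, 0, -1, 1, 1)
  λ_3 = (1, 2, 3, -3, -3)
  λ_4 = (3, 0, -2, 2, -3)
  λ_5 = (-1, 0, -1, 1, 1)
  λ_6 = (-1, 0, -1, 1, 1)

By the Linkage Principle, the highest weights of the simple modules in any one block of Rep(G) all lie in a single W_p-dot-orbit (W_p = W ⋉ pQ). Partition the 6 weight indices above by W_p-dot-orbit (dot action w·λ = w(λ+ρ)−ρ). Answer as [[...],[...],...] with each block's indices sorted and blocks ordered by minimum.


Cartan matrix: type A_5 (|W|=720); un-permuting the 5 rows.

Folding the 6 weights λ_j+ρ into Ā_5 (reps in the given 5-coord order):

  λ_1 → (0, 1, 0, 2, 2);  λ_2 → (0, 1, 0, 2, 2);  λ_3 → (0, 1, 0, 2, 2);  λ_4 → (1, 1, 2, 0, 1);  λ_5 → (0, 1, 0, 2, 2);  λ_6 → (0, 1, 0, 2, 2)

Grouping the 6 weights by Ā_5-representative: 2 linkage classes.

[[1, 2, 3, 5, 6], [4]]


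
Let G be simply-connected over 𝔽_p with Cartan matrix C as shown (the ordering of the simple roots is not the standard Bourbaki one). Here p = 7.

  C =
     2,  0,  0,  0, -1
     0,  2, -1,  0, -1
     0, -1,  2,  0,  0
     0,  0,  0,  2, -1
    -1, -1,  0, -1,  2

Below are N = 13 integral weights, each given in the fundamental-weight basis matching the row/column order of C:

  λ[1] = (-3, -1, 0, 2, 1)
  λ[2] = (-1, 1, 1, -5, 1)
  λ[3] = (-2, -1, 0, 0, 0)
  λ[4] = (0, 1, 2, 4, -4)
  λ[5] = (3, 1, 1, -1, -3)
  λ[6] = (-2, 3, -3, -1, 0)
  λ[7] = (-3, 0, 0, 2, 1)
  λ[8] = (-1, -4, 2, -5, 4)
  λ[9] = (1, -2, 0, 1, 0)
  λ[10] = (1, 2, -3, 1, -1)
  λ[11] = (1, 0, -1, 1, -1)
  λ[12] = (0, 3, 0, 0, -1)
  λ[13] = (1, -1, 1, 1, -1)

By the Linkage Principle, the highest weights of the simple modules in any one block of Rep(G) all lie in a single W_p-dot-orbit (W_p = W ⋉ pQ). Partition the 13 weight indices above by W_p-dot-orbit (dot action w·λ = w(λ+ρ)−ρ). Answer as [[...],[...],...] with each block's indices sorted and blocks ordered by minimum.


Root system D_5: the 5×5 matrix C matches after relabeling.

Alcove-folded reps (p=7, 13 weights, presented ϖ-order):

    λ_1 → (2, 0, 1, 3, 0)
    λ_2 → (2, 0, 2, 2, 0)
    λ_3 → (1, 0, 1, 1, 0)
    λ_4 → (2, 0, 2, 2, 0)
    λ_5 → (2, 0, 2, 2, 0)
    λ_6 → (1, 2, 2, 0, 0)
    λ_7 → (2, 0, 1, 3, 0)
    λ_8 → (2, 1, 0, 2, 0)
    λ_9 → (2, 1, 0, 2, 0)
    λ_10 → (2, 0, 2, 2, 0)
    λ_11 → (2, 1, 0, 2, 0)
    λ_12 → (1, 0, 1, 1, 0)
    λ_13 → (2, 0, 2, 2, 0)

The 13 indices split into 5 linkage classes (same alcove rep ⇔ same W_7-dot-orbit):

[[1, 7], [2, 4, 5, 10, 13], [3, 12], [6], [8, 9, 11]]


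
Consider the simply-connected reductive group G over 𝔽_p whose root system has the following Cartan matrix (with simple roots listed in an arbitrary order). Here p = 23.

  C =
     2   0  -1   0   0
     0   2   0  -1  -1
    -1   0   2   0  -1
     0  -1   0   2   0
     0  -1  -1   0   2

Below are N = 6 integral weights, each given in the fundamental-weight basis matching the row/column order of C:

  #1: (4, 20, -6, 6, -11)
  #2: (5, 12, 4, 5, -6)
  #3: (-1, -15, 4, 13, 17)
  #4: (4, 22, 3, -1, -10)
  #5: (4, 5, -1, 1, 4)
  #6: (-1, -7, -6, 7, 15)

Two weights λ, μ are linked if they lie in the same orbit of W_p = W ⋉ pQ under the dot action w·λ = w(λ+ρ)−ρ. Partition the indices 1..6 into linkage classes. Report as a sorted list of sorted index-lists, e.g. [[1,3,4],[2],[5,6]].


C ↔ A_5 under row/col permutation; |W(A_5)| = 720.

W_23-reps of the 6 weights in Ā_23 (same 5-coord order as C):

  [1] (5, 6, 0, 2, 5) · [2] (4, 8, 0, 4, 5) · [3] (0, 14, 5, 0, 4) · [4] (0, 14, 5, 0, 4) · [5] (5, 6, 0, 2, 5) · [6] (5, 6, 0, 2, 5)

Partition of {1..6} into 3 W_23-dot-orbits:

[[1, 5, 6], [2], [3, 4]]


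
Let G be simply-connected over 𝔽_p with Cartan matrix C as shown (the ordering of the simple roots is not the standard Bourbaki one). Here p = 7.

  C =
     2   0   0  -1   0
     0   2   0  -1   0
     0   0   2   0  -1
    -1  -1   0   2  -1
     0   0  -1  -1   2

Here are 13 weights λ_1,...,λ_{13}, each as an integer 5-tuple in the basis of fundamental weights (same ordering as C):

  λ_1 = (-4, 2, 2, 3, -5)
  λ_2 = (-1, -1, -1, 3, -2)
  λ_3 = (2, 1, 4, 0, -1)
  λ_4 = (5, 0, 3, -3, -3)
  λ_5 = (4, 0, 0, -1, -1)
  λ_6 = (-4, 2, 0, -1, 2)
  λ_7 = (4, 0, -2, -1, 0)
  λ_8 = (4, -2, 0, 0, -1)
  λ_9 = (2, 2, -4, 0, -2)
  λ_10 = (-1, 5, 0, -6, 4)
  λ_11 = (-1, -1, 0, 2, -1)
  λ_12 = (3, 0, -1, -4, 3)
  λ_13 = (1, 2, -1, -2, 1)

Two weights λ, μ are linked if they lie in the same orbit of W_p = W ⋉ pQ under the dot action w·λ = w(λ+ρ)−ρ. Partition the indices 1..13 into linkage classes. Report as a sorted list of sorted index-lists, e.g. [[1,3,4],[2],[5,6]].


Type D_5, rank 5, |W|=1920; reorder rows/cols to standard.

λ_j+ρ reflected into Ā_7 (⟨·,θ^∨⟩≤7); 5-tuples as given:

  1: (0, 0, 1, 3, 0)
  2: (0, 0, 1, 3, 0)
  3: (1, 2, 0, 1, 1)
  4: (1, 2, 0, 1, 1)
  5: (5, 1, 1, 0, 0)
  6: (0, 0, 1, 3, 0)
  7: (5, 1, 1, 0, 0)
  8: (5, 1, 1, 0, 0)
  9: (0, 0, 1, 3, 0)
  10: (5, 1, 1, 0, 0)
  11: (0, 0, 1, 3, 0)
  12: (1, 2, 0, 1, 1)
  13: (1, 2, 0, 1, 1)

Linkage partition of the 13 weights (3 classes, p=7):

[[1, 2, 6, 9, 11], [3, 4, 12, 13], [5, 7, 8, 10]]


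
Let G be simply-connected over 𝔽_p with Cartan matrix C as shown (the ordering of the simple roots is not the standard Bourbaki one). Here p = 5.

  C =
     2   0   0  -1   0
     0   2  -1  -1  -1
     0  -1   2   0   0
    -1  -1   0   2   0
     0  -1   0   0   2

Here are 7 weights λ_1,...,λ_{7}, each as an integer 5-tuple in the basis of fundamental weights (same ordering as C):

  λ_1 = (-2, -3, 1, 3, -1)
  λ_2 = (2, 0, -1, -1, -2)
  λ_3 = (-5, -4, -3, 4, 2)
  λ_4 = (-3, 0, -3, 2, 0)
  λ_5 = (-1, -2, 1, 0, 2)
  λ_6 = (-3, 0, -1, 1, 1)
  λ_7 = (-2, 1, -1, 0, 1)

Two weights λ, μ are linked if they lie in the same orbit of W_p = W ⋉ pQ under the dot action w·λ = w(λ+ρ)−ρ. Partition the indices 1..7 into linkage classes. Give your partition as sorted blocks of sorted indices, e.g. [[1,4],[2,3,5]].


D_5 Cartan matrix, 5 simple roots permuted; ρ=(1,1,1,1,1).

Each λ_j+ρ reduced to Ā_5; 5-tuples below use C's row order:

  λ_1+ρ ↦ (1, 0, 0, 1, 2) · λ_2+ρ ↦ (3, 0, 0, 0, 1) · λ_3+ρ ↦ (0, 1, 1, 0, 2) · λ_4+ρ ↦ (2, 1, 1, 0, 0) · λ_5+ρ ↦ (0, 1, 1, 0, 2) · λ_6+ρ ↦ (1, 0, 0, 1, 2) · λ_7+ρ ↦ (1, 0, 0, 1, 2)

These 7 weights hit 4 W_5-dot-orbits; sizes (3, 1, 2, 1):

[[1, 6, 7], [2], [3, 5], [4]]


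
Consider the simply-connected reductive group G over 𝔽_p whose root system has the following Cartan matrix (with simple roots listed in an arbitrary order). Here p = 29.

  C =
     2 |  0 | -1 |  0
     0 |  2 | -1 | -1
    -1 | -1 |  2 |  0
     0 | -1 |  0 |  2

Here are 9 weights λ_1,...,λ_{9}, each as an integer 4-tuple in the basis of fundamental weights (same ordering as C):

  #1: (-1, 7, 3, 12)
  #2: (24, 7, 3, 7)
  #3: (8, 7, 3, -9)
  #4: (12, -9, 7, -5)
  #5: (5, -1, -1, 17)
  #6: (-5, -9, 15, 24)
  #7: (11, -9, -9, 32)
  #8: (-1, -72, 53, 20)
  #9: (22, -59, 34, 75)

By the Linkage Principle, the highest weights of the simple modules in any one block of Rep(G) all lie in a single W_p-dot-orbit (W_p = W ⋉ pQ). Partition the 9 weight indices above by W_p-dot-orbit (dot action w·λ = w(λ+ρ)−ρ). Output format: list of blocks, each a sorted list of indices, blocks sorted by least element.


Root system A_4: the 4×4 matrix C matches after relabeling.

λ_j+ρ reflected into Ā_29 (⟨·,θ^∨⟩≤29); 4-tuples as given:

  λ_1 → (0, 8, 4, 13) · λ_2 → (9, 0, 4, 8) · λ_3 → (9, 0, 4, 8) · λ_4 → (9, 0, 4, 8) · λ_5 → (6, 0, 0, 18) · λ_6 → (0, 8, 4, 13) · λ_7 → (0, 8, 4, 13) · λ_8 → (0, 8, 4, 13) · λ_9 → (6, 0, 0, 18)

3 distinct reps among the 9 weights ⇒ 3 W_29-linkage classes:

[[1, 6, 7, 8], [2, 3, 4], [5, 9]]


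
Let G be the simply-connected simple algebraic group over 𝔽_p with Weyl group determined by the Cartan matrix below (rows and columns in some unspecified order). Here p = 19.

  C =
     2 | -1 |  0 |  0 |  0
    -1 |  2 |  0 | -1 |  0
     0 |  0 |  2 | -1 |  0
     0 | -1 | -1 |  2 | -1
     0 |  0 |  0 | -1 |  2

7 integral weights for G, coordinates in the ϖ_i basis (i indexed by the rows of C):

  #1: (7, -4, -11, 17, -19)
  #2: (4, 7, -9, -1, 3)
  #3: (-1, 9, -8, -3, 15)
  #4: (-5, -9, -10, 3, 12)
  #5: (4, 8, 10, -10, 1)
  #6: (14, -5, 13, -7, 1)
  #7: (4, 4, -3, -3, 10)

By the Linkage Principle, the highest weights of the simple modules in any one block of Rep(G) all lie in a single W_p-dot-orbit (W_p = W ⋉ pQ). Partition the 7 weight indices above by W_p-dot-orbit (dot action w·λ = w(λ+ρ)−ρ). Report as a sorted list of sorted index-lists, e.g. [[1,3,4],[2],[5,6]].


Type D_5, rank 5, |W|=1920; reorder rows/cols to standard.

Alcove-folded reps (p=19, 7 weights, presented ϖ-order):

  [1] (5, 1, 3, 0, 5);  [2] (5, 0, 0, 4, 4);  [3] (5, 0, 2, 2, 7);  [4] (5, 0, 0, 4, 4);  [5] (5, 0, 2, 2, 7);  [6] (5, 0, 0, 4, 4);  [7] (5, 0, 2, 2, 7)

These 7 weights hit 3 W_19-dot-orbits; sizes (1, 3, 3):

[[1], [2, 4, 6], [3, 5, 7]]


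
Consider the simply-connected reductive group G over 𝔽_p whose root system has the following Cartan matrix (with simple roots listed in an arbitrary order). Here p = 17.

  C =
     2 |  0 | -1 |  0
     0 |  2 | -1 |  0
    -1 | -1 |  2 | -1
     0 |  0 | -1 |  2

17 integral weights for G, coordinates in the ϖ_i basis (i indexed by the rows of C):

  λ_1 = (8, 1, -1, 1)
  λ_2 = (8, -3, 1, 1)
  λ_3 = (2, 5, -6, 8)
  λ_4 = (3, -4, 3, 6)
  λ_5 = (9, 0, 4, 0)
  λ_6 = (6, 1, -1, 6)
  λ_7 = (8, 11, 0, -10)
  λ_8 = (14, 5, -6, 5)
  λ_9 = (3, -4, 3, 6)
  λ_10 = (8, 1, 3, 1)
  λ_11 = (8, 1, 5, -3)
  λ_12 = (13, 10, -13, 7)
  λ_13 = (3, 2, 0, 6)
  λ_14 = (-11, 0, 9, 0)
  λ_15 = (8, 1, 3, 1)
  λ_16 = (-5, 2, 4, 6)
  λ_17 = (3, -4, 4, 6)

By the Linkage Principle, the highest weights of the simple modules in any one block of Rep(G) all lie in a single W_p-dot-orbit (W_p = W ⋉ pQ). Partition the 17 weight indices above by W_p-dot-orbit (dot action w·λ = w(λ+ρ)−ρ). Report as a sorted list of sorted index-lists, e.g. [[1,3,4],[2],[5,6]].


Type D_4, rank 4, |W|=192; reorder rows/cols to standard.

Folding the 17 weights λ_j+ρ into Ā_17 (reps in the given 4-coord order):

    1: (9, 2, 0, 2)
    2: (9, 2, 0, 2)
    3: (2, 1, 3, 4)
    4: (4, 3, 1, 7)
    5: (10, 1, 0, 1)
    6: (7, 2, 0, 7)
    7: (1, 4, 3, 1)
    8: (10, 1, 0, 1)
    9: (4, 3, 1, 7)
    10: (9, 2, 0, 2)
    11: (9, 2, 0, 2)
    12: (2, 1, 3, 4)
    13: (4, 3, 1, 7)
    14: (10, 1, 0, 1)
    15: (9, 2, 0, 2)
    16: (4, 3, 1, 7)
    17: (4, 3, 1, 7)

6 distinct reps among the 17 weights ⇒ 6 W_17-linkage classes:

[[1, 2, 10, 11, 15], [3, 12], [4, 9, 13, 16, 17], [5, 8, 14], [6], [7]]


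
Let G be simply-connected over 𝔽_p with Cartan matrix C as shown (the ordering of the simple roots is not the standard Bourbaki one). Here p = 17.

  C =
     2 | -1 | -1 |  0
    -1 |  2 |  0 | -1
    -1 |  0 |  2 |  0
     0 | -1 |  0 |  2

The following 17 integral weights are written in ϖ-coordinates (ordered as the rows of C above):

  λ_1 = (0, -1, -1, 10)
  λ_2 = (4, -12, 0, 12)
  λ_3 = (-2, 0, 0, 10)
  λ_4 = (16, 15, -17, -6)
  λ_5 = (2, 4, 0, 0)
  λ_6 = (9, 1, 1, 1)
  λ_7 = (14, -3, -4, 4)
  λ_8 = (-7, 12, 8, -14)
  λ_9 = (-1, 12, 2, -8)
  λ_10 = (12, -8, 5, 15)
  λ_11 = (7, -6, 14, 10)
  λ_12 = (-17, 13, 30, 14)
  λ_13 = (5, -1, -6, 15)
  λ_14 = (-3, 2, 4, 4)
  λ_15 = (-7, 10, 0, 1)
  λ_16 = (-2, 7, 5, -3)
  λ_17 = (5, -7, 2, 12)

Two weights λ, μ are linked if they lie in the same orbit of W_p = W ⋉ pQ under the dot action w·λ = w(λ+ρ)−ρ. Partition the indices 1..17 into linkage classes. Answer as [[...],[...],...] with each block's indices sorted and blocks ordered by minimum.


Dynkin diagram of C (from the 6 off-diagonal −1 entries): A_4.

Folding the 17 weights λ_j+ρ into Ā_17 (reps in the given 4-coord order):

  [1] (1, 0, 0, 11)
  [2] (1, 5, 5, 2)
  [3] (1, 0, 0, 11)
  [4] (1, 0, 0, 11)
  [5] (3, 5, 1, 1)
  [6] (10, 2, 2, 2)
  [7] (10, 2, 2, 2)
  [8] (0, 6, 3, 7)
  [9] (0, 6, 3, 7)
  [10] (1, 5, 5, 2)
  [11] (2, 1, 3, 5)
  [12] (10, 2, 2, 2)
  [13] (1, 0, 0, 11)
  [14] (2, 1, 3, 5)
  [15] (1, 5, 5, 2)
  [16] (1, 5, 5, 2)
  [17] (0, 6, 3, 7)

Partition of {1..17} into 6 W_17-dot-orbits:

[[1, 3, 4, 13], [2, 10, 15, 16], [5], [6, 7, 12], [8, 9, 17], [11, 14]]


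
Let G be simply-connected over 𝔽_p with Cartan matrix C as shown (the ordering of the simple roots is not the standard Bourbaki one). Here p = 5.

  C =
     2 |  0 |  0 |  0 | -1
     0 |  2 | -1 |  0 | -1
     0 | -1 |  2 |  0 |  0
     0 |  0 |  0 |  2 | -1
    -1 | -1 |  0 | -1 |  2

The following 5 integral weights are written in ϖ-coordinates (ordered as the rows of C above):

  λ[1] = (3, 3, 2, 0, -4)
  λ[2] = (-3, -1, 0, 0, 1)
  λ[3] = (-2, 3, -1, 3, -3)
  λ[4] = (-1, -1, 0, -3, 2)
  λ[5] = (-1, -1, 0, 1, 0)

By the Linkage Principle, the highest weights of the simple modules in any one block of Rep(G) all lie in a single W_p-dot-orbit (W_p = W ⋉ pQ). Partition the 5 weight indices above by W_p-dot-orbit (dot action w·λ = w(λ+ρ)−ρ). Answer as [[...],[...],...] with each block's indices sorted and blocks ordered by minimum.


Dynkin diagram of C (from the 8 off-diagonal −1 entries): D_5.

Each λ_j+ρ reduced to Ā_5; 5-tuples below use C's row order:

    [1] (2, 0, 1, 1, 0)
    [2] (2, 0, 1, 1, 0)
    [3] (2, 0, 1, 1, 0)
    [4] (0, 0, 1, 2, 1)
    [5] (0, 0, 1, 2, 1)

Linkage partition of the 5 weights (2 classes, p=5):

[[1, 2, 3], [4, 5]]


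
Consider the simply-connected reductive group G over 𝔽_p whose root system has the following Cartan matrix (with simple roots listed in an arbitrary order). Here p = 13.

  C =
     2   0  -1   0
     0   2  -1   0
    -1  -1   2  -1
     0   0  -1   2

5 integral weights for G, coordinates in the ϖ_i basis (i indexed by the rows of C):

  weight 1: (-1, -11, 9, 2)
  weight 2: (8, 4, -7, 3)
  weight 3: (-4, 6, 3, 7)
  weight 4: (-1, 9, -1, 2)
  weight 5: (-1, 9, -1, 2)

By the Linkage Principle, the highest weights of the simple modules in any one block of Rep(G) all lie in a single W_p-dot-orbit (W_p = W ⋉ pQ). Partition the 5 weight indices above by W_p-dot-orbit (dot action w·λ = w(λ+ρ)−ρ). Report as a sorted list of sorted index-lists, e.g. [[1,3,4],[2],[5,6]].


Cartan matrix: type D_4 (|W|=192); un-permuting the 4 rows.

W_13-reps of the 5 weights in Ā_13 (same 4-coord order as C):

  [1] (0, 10, 0, 3)
  [2] (3, 1, 3, 2)
  [3] (3, 1, 3, 2)
  [4] (0, 10, 0, 3)
  [5] (0, 10, 0, 3)

Grouping the 5 weights by Ā_13-representative: 2 linkage classes.

[[1, 4, 5], [2, 3]]


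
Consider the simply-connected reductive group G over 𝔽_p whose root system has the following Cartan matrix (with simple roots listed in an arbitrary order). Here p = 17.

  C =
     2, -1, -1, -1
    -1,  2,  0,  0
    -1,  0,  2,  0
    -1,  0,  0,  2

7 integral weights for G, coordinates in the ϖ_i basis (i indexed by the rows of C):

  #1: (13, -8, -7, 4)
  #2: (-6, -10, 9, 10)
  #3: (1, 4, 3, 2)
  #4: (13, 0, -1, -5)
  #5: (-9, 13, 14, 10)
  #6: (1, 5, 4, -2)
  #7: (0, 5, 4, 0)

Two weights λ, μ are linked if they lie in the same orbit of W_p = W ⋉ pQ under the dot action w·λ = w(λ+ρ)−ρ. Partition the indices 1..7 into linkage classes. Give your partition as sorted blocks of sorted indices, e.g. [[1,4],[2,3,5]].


Type D_4, rank 4, |W|=192; reorder rows/cols to standard.

λ_j+ρ reflected into Ā_17 (⟨·,θ^∨⟩≤17); 4-tuples as given:

  λ_1 → (2, 5, 4, 3)
  λ_2 → (2, 5, 4, 3)
  λ_3 → (2, 5, 4, 3)
  λ_4 → (2, 1, 0, 4)
  λ_5 → (2, 1, 0, 4)
  λ_6 → (1, 6, 5, 1)
  λ_7 → (1, 6, 5, 1)

Grouping the 7 weights by Ā_17-representative: 3 linkage classes.

[[1, 2, 3], [4, 5], [6, 7]]


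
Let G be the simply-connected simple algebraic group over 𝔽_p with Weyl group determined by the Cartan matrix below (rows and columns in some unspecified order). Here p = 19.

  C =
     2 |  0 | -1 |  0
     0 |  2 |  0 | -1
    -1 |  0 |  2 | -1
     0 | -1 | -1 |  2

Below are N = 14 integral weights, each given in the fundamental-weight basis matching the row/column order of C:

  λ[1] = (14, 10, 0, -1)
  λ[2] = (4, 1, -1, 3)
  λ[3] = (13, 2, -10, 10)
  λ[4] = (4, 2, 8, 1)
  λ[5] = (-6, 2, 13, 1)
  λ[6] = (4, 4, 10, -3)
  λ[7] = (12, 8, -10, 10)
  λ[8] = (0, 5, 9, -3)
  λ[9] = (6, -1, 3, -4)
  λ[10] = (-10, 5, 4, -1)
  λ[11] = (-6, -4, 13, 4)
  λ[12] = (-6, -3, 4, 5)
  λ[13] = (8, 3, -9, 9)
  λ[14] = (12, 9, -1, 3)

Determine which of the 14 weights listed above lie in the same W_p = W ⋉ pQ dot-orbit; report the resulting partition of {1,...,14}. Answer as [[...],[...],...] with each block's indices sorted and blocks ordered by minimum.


Root system A_4: the 4×4 matrix C matches after relabeling.

Ā_19 reps of the 14 weights (A_4, coords as presented):

  [1] (7, 3, 1, 0);  [2] (5, 2, 0, 4);  [3] (5, 3, 9, 2);  [4] (5, 3, 9, 2);  [5] (5, 3, 9, 2);  [6] (5, 3, 9, 2);  [7] (1, 4, 8, 2);  [8] (1, 4, 8, 2);  [9] (7, 3, 1, 0);  [10] (5, 2, 0, 4);  [11] (5, 3, 9, 2);  [12] (5, 2, 0, 4);  [13] (1, 4, 8, 2);  [14] (5, 2, 0, 4)

Linkage partition of the 14 weights (4 classes, p=19):

[[1, 9], [2, 10, 12, 14], [3, 4, 5, 6, 11], [7, 8, 13]]


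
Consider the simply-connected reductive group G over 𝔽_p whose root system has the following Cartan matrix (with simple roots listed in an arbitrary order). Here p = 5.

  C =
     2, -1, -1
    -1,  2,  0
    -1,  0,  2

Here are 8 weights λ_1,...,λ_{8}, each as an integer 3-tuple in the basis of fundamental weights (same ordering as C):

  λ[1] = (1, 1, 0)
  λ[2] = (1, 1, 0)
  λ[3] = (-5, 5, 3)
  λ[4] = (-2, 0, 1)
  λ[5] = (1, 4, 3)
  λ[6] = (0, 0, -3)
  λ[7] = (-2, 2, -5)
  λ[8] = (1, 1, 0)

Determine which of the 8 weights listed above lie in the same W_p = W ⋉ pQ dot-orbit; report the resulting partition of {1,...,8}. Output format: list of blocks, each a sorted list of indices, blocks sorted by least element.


A_3 Cartan matrix, 3 simple roots permuted; ρ=(1,1,1).

Ā_5 reps of the 8 weights (A_3, coords as presented):

  λ_1 → (2, 2, 1) · λ_2 → (2, 2, 1) · λ_3 → (3, 1, 1) · λ_4 → (1, 0, 1) · λ_5 → (1, 0, 1) · λ_6 → (1, 0, 1) · λ_7 → (2, 2, 1) · λ_8 → (2, 2, 1)

Grouping the 8 weights by Ā_5-representative: 3 linkage classes.

[[1, 2, 7, 8], [3], [4, 5, 6]]


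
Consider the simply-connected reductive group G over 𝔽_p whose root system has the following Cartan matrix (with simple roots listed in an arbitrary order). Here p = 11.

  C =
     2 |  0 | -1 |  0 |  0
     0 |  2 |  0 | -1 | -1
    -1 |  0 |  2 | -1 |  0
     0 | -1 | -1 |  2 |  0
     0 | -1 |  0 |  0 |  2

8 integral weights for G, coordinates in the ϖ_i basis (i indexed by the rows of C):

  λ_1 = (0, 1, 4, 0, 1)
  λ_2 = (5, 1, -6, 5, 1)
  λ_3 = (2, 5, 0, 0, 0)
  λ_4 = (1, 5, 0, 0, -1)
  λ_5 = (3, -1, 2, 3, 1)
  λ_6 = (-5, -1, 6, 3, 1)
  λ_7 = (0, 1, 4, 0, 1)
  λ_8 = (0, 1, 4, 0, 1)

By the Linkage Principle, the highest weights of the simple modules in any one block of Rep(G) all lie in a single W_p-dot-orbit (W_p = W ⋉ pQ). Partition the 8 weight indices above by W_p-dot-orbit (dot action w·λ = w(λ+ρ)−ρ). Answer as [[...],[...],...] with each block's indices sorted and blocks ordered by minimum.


Cartan matrix: type A_5 (|W|=720); un-permuting the 5 rows.

λ_j+ρ reflected into Ā_11 (⟨·,θ^∨⟩≤11); 5-tuples as given:

  [1] (1, 2, 5, 1, 2);  [2] (1, 2, 5, 1, 2);  [3] (2, 6, 1, 1, 0);  [4] (2, 6, 1, 1, 0);  [5] (2, 0, 3, 4, 0);  [6] (2, 0, 3, 4, 0);  [7] (1, 2, 5, 1, 2);  [8] (1, 2, 5, 1, 2)

Linkage partition of the 8 weights (3 classes, p=11):

[[1, 2, 7, 8], [3, 4], [5, 6]]


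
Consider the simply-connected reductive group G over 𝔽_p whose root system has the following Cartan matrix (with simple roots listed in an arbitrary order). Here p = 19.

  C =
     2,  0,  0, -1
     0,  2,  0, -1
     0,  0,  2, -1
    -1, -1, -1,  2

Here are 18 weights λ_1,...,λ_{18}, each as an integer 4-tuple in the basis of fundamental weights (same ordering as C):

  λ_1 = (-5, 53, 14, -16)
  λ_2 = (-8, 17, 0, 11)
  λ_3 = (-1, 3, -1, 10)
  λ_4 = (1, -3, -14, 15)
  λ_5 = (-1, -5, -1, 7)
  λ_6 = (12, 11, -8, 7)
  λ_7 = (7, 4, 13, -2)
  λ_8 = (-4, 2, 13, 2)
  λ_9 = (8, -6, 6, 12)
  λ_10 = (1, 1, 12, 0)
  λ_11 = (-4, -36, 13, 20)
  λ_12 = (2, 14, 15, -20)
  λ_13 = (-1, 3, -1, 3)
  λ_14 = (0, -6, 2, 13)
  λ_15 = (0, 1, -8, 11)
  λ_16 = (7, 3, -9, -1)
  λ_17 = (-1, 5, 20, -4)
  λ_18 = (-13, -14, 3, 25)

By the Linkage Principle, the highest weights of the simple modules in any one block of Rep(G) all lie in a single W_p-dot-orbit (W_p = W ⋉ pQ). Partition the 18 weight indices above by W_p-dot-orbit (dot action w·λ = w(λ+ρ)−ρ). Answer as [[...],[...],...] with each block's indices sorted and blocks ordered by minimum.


D_4 Cartan matrix, 4 simple roots permuted; ρ=(1,1,1,1).

λ_j+ρ reflected into Ā_19 (⟨·,θ^∨⟩≤19); 4-tuples as given:

  λ_1+ρ ↦ (12, 0, 1, 3)
  λ_2+ρ ↦ (1, 2, 7, 4)
  λ_3+ρ ↦ (0, 4, 0, 4)
  λ_4+ρ ↦ (2, 2, 13, 1)
  λ_5+ρ ↦ (0, 4, 0, 4)
  λ_6+ρ ↦ (1, 2, 7, 4)
  λ_7+ρ ↦ (1, 2, 7, 4)
  λ_8+ρ ↦ (2, 2, 13, 1)
  λ_9+ρ ↦ (1, 5, 3, 1)
  λ_10+ρ ↦ (2, 2, 13, 1)
  λ_11+ρ ↦ (2, 2, 13, 1)
  λ_12+ρ ↦ (12, 0, 1, 3)
  λ_13+ρ ↦ (0, 4, 0, 4)
  λ_14+ρ ↦ (1, 5, 3, 1)
  λ_15+ρ ↦ (1, 2, 7, 4)
  λ_16+ρ ↦ (0, 4, 0, 4)
  λ_17+ρ ↦ (2, 2, 13, 1)
  λ_18+ρ ↦ (1, 2, 7, 4)

5 distinct reps among the 18 weights ⇒ 5 W_19-linkage classes:

[[1, 12], [2, 6, 7, 15, 18], [3, 5, 13, 16], [4, 8, 10, 11, 17], [9, 14]]


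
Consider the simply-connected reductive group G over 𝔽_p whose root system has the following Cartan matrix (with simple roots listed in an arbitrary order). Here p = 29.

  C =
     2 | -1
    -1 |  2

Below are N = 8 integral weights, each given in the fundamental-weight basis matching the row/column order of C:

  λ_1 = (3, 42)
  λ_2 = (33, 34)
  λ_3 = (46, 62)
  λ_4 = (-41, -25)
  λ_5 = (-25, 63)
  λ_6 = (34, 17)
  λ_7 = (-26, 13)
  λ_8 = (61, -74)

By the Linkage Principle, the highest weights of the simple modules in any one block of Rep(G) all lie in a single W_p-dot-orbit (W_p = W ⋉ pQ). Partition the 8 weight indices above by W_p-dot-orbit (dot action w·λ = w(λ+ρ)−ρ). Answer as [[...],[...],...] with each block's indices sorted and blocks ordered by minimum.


Root system A_2: the 2×2 matrix C matches after relabeling.

Ā_29 reps of the 8 weights (A_2, coords as presented):

    λ_1 → (14, 11)
    λ_2 → (5, 6)
    λ_3 → (5, 6)
    λ_4 → (5, 6)
    λ_5 → (5, 6)
    λ_6 → (5, 6)
    λ_7 → (14, 11)
    λ_8 → (14, 11)

Partition of {1..8} into 2 W_29-dot-orbits:

[[1, 7, 8], [2, 3, 4, 5, 6]]


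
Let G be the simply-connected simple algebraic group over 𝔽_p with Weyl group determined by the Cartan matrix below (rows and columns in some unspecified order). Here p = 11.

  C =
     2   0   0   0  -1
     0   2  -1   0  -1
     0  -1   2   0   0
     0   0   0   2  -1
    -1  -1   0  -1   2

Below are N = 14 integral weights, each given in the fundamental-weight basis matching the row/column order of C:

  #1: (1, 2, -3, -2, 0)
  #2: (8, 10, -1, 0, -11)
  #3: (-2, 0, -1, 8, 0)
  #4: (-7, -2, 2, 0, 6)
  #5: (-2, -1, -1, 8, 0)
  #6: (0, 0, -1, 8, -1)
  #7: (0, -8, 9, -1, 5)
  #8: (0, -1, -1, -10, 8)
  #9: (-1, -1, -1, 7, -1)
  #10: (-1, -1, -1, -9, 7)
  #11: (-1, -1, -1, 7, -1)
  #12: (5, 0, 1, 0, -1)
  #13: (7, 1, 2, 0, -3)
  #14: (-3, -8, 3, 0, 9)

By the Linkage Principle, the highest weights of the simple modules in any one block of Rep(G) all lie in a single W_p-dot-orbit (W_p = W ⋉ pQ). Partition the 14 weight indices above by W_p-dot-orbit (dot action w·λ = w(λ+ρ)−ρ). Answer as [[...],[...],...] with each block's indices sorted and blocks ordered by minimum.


D_5 Cartan matrix, 5 simple roots permuted; ρ=(1,1,1,1,1).

Alcove-folded reps (p=11, 14 weights, presented ϖ-order):

  λ_1 → (2, 1, 2, 1, 0)
  λ_2 → (1, 0, 0, 9, 0)
  λ_3 → (1, 0, 0, 9, 0)
  λ_4 → (6, 1, 2, 1, 0)
  λ_5 → (1, 0, 0, 9, 0)
  λ_6 → (1, 0, 0, 9, 0)
  λ_7 → (0, 1, 3, 1, 0)
  λ_8 → (1, 0, 0, 9, 0)
  λ_9 → (0, 0, 0, 8, 0)
  λ_10 → (0, 0, 0, 8, 0)
  λ_11 → (0, 0, 0, 8, 0)
  λ_12 → (6, 1, 2, 1, 0)
  λ_13 → (6, 1, 2, 1, 0)
  λ_14 → (2, 1, 2, 1, 0)

Partition of {1..14} into 5 W_11-dot-orbits:

[[1, 14], [2, 3, 5, 6, 8], [4, 12, 13], [7], [9, 10, 11]]


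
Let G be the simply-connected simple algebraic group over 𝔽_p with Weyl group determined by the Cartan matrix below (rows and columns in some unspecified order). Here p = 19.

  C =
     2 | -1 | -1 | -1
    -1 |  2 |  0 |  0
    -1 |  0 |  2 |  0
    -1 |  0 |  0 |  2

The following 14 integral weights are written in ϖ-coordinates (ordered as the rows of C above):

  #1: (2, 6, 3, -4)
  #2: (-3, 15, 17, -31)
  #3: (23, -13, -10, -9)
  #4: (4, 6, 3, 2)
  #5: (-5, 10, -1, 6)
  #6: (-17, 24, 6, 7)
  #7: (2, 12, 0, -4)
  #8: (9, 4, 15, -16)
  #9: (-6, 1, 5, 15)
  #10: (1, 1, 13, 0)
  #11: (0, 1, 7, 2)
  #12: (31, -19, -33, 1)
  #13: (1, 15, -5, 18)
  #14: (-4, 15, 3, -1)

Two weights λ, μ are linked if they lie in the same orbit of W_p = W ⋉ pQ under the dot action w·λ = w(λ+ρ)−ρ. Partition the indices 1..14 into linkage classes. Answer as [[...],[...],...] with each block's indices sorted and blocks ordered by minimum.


C ↔ D_4 under row/col permutation; |W(D_4)| = 192.

Each λ_j+ρ reduced to Ā_19; 4-tuples below use C's row order:

    λ_1 → (0, 7, 4, 3)
    λ_2 → (2, 3, 1, 11)
    λ_3 → (0, 7, 4, 3)
    λ_4 → (0, 7, 4, 3)
    λ_5 → (0, 7, 4, 3)
    λ_6 → (5, 3, 3, 2)
    λ_7 → (0, 13, 1, 3)
    λ_8 → (0, 7, 4, 3)
    λ_9 → (2, 3, 1, 11)
    λ_10 → (0, 2, 14, 1)
    λ_11 → (1, 2, 8, 3)
    λ_12 → (0, 13, 1, 3)
    λ_13 → (0, 2, 14, 1)
    λ_14 → (0, 13, 1, 3)

6 distinct reps among the 14 weights ⇒ 6 W_19-linkage classes:

[[1, 3, 4, 5, 8], [2, 9], [6], [7, 12, 14], [10, 13], [11]]


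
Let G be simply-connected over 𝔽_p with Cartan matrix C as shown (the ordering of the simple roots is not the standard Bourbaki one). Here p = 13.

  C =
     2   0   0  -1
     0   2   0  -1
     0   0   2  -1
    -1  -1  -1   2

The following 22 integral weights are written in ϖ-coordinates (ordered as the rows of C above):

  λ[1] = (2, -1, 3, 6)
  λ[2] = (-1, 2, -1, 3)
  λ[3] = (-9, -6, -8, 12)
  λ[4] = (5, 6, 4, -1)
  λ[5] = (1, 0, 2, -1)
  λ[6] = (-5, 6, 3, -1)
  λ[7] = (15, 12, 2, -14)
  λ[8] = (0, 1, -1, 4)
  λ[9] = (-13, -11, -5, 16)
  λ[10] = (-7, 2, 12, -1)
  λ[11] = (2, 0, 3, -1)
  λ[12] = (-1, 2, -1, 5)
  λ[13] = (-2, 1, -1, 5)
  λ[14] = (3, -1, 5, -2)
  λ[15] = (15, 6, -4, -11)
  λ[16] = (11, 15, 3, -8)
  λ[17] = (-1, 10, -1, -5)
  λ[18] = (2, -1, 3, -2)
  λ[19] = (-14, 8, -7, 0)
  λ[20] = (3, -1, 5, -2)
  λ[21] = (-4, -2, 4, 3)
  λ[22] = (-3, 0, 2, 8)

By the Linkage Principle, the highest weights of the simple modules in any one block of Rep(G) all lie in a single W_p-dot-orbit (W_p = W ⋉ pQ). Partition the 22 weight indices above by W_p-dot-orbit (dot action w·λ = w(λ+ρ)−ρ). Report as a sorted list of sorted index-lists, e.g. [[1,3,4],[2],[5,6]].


D_4 Cartan matrix, 4 simple roots permuted; ρ=(1,1,1,1).

λ_j+ρ reflected into Ā_13 (⟨·,θ^∨⟩≤13); 4-tuples as given:

  1: (2, 1, 3, 0);  2: (0, 3, 0, 4);  3: (1, 2, 0, 5);  4: (1, 2, 0, 5);  5: (2, 1, 3, 0);  6: (0, 3, 0, 4);  7: (0, 3, 7, 0);  8: (1, 2, 0, 5);  9: (3, 1, 5, 0);  10: (0, 3, 7, 0);  11: (3, 1, 4, 0);  12: (0, 3, 0, 4);  13: (1, 2, 0, 5);  14: (3, 1, 5, 0);  15: (0, 3, 7, 0);  16: (3, 1, 5, 0);  17: (0, 3, 0, 4);  18: (2, 1, 3, 0);  19: (3, 1, 4, 0);  20: (3, 1, 5, 0);  21: (3, 1, 5, 0);  22: (2, 1, 3, 0)

Partition of {1..22} into 6 W_13-dot-orbits:

[[1, 5, 18, 22], [2, 6, 12, 17], [3, 4, 8, 13], [7, 10, 15], [9, 14, 16, 20, 21], [11, 19]]


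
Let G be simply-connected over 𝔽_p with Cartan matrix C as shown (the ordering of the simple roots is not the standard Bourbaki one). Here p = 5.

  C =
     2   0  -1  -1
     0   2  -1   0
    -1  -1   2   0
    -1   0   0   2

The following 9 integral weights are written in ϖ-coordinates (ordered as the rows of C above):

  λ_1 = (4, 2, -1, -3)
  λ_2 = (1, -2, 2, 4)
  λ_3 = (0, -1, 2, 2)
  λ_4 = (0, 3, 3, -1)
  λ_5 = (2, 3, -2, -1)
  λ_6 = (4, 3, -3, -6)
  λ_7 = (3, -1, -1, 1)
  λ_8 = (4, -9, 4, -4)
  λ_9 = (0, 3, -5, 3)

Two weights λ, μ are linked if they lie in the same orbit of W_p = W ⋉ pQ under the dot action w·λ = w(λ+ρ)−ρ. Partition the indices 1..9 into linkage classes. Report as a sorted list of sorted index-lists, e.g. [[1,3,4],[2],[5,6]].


C ↔ A_4 under row/col permutation; |W(A_4)| = 120.

Alcove-folded reps (p=5, 9 weights, presented ϖ-order):

    1: (2, 0, 0, 1)
    2: (0, 2, 2, 0)
    3: (1, 2, 1, 1)
    4: (3, 0, 1, 1)
    5: (1, 2, 1, 1)
    6: (2, 0, 0, 1)
    7: (3, 0, 1, 1)
    8: (2, 0, 0, 1)
    9: (3, 0, 1, 1)

Linkage partition of the 9 weights (4 classes, p=5):

[[1, 6, 8], [2], [3, 5], [4, 7, 9]]


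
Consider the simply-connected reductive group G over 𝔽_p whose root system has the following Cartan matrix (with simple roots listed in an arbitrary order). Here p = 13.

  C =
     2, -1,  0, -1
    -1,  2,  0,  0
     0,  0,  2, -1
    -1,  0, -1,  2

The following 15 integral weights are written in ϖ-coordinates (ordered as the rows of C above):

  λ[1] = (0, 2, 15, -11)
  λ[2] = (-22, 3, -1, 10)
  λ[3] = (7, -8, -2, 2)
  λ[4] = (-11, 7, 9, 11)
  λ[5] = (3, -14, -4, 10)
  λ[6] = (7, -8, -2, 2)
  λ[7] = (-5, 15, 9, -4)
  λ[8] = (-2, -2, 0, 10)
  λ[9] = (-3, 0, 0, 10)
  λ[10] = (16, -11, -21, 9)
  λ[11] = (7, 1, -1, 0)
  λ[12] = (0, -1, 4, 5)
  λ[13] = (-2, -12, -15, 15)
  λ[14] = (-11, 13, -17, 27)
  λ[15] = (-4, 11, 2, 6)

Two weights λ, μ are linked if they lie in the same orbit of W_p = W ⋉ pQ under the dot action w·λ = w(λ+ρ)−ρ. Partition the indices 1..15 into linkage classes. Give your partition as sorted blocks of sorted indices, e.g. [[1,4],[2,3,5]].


Cartan matrix: type A_4 (|W|=120); un-permuting the 4 rows.

Each λ_j+ρ reduced to Ā_13; 4-tuples below use C's row order:

    λ_1+ρ ↦ (3, 3, 3, 1)
    λ_2+ρ ↦ (0, 3, 4, 2)
    λ_3+ρ ↦ (1, 7, 1, 2)
    λ_4+ρ ↦ (1, 7, 1, 2)
    λ_5+ρ ↦ (8, 2, 0, 1)
    λ_6+ρ ↦ (1, 7, 1, 2)
    λ_7+ρ ↦ (3, 3, 3, 1)
    λ_8+ρ ↦ (1, 1, 1, 9)
    λ_9+ρ ↦ (1, 1, 1, 9)
    λ_10+ρ ↦ (3, 3, 3, 1)
    λ_11+ρ ↦ (8, 2, 0, 1)
    λ_12+ρ ↦ (1, 0, 5, 6)
    λ_13+ρ ↦ (1, 1, 1, 9)
    λ_14+ρ ↦ (1, 7, 1, 2)
    λ_15+ρ ↦ (3, 3, 3, 1)

Partition of {1..15} into 6 W_13-dot-orbits:

[[1, 7, 10, 15], [2], [3, 4, 6, 14], [5, 11], [8, 9, 13], [12]]


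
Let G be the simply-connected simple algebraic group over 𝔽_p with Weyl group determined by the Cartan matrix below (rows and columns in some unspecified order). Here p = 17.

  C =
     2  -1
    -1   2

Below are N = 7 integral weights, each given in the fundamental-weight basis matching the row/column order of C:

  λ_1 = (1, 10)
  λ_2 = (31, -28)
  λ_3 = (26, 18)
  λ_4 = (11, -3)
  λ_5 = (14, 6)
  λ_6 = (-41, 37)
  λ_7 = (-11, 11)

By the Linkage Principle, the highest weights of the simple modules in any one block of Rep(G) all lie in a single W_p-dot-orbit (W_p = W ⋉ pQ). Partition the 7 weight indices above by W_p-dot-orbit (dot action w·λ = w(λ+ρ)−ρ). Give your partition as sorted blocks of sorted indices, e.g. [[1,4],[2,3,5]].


Type A_2, rank 2, |W|=6; reorder rows/cols to standard.

λ_j+ρ reflected into Ā_17 (⟨·,θ^∨⟩≤17); 2-tuples as given:

  1: (2, 11);  2: (10, 2);  3: (10, 2);  4: (10, 2);  5: (10, 2);  6: (2, 11);  7: (10, 2)

The 7 indices split into 2 linkage classes (same alcove rep ⇔ same W_17-dot-orbit):

[[1, 6], [2, 3, 4, 5, 7]]


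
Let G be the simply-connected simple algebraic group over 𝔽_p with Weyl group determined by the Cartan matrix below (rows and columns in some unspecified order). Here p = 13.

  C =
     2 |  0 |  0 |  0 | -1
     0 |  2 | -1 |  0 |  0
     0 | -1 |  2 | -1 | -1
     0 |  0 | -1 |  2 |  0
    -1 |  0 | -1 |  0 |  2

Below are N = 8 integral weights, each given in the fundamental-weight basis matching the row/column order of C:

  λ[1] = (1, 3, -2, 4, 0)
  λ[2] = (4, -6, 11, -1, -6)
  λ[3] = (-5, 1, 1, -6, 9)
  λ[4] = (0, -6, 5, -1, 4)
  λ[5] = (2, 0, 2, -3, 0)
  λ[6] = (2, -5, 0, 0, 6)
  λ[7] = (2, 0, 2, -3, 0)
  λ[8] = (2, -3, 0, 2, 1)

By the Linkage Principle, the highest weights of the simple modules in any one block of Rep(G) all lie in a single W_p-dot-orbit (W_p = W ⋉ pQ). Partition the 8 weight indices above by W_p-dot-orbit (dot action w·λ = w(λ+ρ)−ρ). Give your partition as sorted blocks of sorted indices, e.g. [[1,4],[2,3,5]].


D_5 Cartan matrix, 5 simple roots permuted; ρ=(1,1,1,1,1).

Ā_13 reps of the 8 weights (D_5, coords as presented):

  λ_1 → (2, 3, 1, 4, 0)
  λ_2 → (1, 5, 1, 0, 0)
  λ_3 → (3, 1, 1, 2, 1)
  λ_4 → (1, 5, 1, 0, 0)
  λ_5 → (3, 1, 1, 2, 1)
  λ_6 → (3, 1, 1, 2, 1)
  λ_7 → (3, 1, 1, 2, 1)
  λ_8 → (3, 1, 1, 2, 1)

Linkage partition of the 8 weights (3 classes, p=13):

[[1], [2, 4], [3, 5, 6, 7, 8]]


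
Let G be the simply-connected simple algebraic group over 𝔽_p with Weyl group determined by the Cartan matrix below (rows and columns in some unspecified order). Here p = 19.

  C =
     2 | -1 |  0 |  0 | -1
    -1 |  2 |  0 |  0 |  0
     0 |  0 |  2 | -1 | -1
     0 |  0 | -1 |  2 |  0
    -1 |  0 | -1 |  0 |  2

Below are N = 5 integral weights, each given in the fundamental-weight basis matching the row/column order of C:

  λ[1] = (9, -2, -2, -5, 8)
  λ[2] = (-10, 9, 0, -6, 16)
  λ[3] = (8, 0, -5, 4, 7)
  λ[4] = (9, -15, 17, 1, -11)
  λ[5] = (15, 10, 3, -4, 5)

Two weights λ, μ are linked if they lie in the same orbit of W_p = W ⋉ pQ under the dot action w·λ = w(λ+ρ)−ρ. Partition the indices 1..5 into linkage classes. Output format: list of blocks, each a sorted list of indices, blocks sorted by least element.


Root system A_5: the 5×5 matrix C matches after relabeling.

Alcove-folded reps (p=19, 5 weights, presented ϖ-order):

  1: (9, 1, 4, 1, 4)
  2: (9, 1, 4, 1, 4)
  3: (9, 1, 4, 1, 4)
  4: (9, 1, 4, 1, 4)
  5: (1, 3, 3, 3, 8)

Partition of {1..5} into 2 W_19-dot-orbits:

[[1, 2, 3, 4], [5]]


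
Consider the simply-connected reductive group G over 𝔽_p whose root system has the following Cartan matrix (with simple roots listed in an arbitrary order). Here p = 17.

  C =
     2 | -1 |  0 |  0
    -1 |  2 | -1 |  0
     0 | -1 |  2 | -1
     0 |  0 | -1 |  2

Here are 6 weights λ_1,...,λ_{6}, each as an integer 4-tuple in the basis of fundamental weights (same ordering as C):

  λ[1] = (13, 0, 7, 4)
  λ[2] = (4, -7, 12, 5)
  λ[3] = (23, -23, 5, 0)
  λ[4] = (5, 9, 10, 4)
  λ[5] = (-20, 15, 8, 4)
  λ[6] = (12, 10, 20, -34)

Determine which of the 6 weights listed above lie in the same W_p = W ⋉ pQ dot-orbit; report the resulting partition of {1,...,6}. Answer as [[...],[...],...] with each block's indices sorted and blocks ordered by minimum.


Dynkin diagram of C (from the 6 off-diagonal −1 entries): A_4.

λ_j+ρ reflected into Ā_17 (⟨·,θ^∨⟩≤17); 4-tuples as given:

  [1] (3, 1, 2, 6) · [2] (1, 4, 7, 4) · [3] (5, 1, 1, 8) · [4] (5, 1, 1, 6) · [5] (3, 1, 2, 6) · [6] (1, 4, 7, 4)

Grouping the 6 weights by Ā_17-representative: 4 linkage classes.

[[1, 5], [2, 6], [3], [4]]


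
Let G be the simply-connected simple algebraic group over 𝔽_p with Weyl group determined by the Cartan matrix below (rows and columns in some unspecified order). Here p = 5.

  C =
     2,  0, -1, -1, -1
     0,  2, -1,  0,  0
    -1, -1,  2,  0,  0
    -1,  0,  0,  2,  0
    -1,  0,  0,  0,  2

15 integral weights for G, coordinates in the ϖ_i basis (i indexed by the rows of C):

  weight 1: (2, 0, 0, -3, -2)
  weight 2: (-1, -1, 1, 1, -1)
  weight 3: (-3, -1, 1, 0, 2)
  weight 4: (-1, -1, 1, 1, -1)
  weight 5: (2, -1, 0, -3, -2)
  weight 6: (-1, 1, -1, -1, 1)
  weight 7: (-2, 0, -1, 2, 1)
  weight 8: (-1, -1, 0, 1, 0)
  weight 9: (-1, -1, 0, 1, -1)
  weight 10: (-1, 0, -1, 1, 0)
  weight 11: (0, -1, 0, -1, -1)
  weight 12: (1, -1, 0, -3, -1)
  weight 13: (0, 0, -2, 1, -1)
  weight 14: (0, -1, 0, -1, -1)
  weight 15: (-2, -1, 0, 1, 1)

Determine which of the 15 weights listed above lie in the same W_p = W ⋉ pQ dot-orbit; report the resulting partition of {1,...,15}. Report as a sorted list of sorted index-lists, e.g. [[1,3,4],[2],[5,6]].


D_5 Cartan matrix, 5 simple roots permuted; ρ=(1,1,1,1,1).

W_5-reps of the 15 weights in Ā_5 (same 5-coord order as C):

  1: (0, 1, 0, 2, 1) · 2: (0, 0, 1, 2, 0) · 3: (1, 0, 0, 1, 1) · 4: (0, 0, 1, 2, 0) · 5: (0, 0, 1, 2, 1) · 6: (0, 2, 0, 0, 2) · 7: (0, 0, 1, 2, 1) · 8: (0, 0, 1, 2, 1) · 9: (0, 0, 1, 2, 0) · 10: (0, 1, 0, 2, 1) · 11: (1, 0, 1, 0, 0) · 12: (0, 0, 1, 2, 0) · 13: (0, 0, 1, 2, 0) · 14: (1, 0, 1, 0, 0) · 15: (1, 0, 0, 1, 1)

Linkage partition of the 15 weights (6 classes, p=5):

[[1, 10], [2, 4, 9, 12, 13], [3, 15], [5, 7, 8], [6], [11, 14]]


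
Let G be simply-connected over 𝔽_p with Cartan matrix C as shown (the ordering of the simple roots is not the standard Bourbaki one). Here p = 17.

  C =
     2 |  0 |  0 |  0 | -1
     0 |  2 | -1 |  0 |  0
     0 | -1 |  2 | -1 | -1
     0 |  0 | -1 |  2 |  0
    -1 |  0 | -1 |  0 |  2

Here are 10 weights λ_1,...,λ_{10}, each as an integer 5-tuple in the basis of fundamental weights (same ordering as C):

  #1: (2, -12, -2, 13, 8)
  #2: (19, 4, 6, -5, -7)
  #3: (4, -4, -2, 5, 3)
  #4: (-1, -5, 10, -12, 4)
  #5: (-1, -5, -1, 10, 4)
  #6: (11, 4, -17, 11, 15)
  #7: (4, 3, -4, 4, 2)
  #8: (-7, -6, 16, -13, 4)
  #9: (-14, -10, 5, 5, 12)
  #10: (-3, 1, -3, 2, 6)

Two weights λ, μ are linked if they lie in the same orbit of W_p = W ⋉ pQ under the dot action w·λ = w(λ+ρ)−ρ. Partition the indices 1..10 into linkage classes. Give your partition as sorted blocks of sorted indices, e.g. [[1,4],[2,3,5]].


D_5 Cartan matrix, 5 simple roots permuted; ρ=(1,1,1,1,1).

Folding the 10 weights λ_j+ρ into Ā_17 (reps in the given 5-coord order):

  1: (5, 1, 3, 2, 0)
  2: (5, 1, 3, 2, 0)
  3: (5, 1, 3, 2, 0)
  4: (0, 0, 4, 7, 1)
  5: (0, 0, 4, 7, 1)
  6: (0, 0, 4, 7, 1)
  7: (5, 1, 3, 2, 0)
  8: (0, 0, 4, 7, 1)
  9: (5, 1, 3, 2, 0)
  10: (2, 0, 2, 1, 3)

3 distinct reps among the 10 weights ⇒ 3 W_17-linkage classes:

[[1, 2, 3, 7, 9], [4, 5, 6, 8], [10]]
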